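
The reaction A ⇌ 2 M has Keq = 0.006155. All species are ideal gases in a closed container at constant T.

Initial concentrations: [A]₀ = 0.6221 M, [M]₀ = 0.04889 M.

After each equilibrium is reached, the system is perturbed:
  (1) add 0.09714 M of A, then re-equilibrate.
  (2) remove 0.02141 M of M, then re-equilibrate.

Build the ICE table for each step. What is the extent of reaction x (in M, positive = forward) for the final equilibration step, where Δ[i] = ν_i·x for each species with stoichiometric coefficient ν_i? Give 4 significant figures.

Q₀ = 0.003842 vs Keq = 0.006155 ⇒ Q<K, forward
Step 1:
                  A         M
  Initial    0.6221   0.04889
  Change  -0.006337   0.01267
  Equil      0.6158   0.06156
  solve Keq expr → x = 0.006337; check Q = 0.006155
Then add 0.09714 M of A.
Step 2:
                  A         M
  Initial    0.7129   0.06156
  Change  -0.002286  0.004572
  Equil      0.7106   0.06614
  solve Keq expr → x = 0.002286; check Q = 0.006155
Then remove 0.02141 M of M.
Step 3:
                  A         M
  Initial    0.7106   0.04473
  Change   -0.01046   0.02092
  Equil      0.7002   0.06565
  solve Keq expr → x = 0.01046; check Q = 0.006155

x = 0.01046 M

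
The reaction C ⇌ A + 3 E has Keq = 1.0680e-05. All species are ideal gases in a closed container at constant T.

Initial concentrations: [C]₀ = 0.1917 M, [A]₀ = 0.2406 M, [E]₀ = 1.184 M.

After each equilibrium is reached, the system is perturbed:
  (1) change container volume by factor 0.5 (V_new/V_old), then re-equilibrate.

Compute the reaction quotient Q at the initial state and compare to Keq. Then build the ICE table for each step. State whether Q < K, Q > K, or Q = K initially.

Q₀ = 2.083 vs Keq = 1.0680e-05 ⇒ Q>K, reverse
Step 1:
                    C           A           E
  init         0.1917      0.2406       1.184
  Δ            0.2406     -0.2406     -0.7217
  eq           0.4323  4.6712e-05      0.4623
  solve Keq expr → x = -0.2406; check Q = 1.0680e-05
Then change container volume by factor 0.5 (V_new/V_old).
Step 2:
                    C           A           E
  init         0.8645  9.3423e-05      0.9247
  Δ        8.1735e-05 -8.1735e-05 -2.4520e-04
  eq           0.8646  1.1688e-05      0.9244
  solve Keq expr → x = -8.1735e-05; check Q = 1.0680e-05

Q₀ = 2.083; Q > K (proceeds reverse)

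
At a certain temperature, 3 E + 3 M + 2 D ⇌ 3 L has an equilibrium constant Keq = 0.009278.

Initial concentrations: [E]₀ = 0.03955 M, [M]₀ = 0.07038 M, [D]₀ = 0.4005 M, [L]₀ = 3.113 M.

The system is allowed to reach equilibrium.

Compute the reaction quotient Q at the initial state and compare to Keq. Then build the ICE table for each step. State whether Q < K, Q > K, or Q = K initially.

Q₀ = 8.7206e+09 vs Keq = 0.009278 ⇒ Q>K, reverse
Step 1:
                   E          M          D          L
  I          0.03955    0.07038     0.4005      3.113
  C            1.934      1.934      1.289     -1.934
  E            1.973      2.004       1.69      1.179
  solve Keq expr → x = -0.6446; check Q = 0.009278

Q₀ = 8.7206e+09; Q > K (proceeds reverse)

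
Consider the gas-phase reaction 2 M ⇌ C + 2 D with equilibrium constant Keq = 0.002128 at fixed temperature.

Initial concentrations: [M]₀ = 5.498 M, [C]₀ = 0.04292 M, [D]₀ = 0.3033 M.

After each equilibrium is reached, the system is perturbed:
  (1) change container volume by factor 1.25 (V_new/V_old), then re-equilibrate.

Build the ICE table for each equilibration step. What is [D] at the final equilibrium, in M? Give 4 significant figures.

[D]_eq = 0.4856 M

Q₀ = 1.3062e-04 vs Keq = 0.002128 ⇒ Q<K, forward
Step 1:
                   M          C          D
  init         5.498    0.04292     0.3033
  Δ          -0.2692     0.1346     0.2692
  eq           5.229     0.1775     0.5725
  solve Keq expr → x = 0.1346; check Q = 0.002128
Then change container volume by factor 1.25 (V_new/V_old).
Step 2:
                   M          C          D
  init         4.183      0.142      0.458
  Δ         -0.02762    0.01381    0.02762
  eq           4.155     0.1558     0.4856
  solve Keq expr → x = 0.01381; check Q = 0.002128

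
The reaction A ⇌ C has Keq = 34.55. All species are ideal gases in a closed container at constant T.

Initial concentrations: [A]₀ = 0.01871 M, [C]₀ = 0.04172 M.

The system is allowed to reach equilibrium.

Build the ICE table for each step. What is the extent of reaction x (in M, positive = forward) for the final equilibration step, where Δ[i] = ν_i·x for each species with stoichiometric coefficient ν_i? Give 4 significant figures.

Q₀ = 2.23 vs Keq = 34.55 ⇒ Q<K, forward
Step 1:
                   A          C
  init       0.01871    0.04172
  Δ         -0.01701    0.01701
  eq          0.0017    0.05873
  solve Keq expr → x = 0.01701; check Q = 34.55

x = 0.01701 M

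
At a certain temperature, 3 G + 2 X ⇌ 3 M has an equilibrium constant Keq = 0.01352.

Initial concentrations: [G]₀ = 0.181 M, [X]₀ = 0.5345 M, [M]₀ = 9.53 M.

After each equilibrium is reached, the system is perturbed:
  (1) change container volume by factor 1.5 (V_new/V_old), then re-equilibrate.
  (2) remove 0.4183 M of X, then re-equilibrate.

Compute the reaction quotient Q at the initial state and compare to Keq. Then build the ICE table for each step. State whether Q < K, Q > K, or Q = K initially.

Q₀ = 5.1091e+05; Q > K (proceeds reverse)

Q₀ = 5.1091e+05 vs Keq = 0.01352 ⇒ Q>K, reverse
Step 1:
                   G          X          M
  Initial      0.181     0.5345       9.53
  Change       5.752      3.835     -5.752
  Equil        5.933      4.369      3.778
  solve Keq expr → x = -1.917; check Q = 0.01352
Then change container volume by factor 1.5 (V_new/V_old).
Step 2:
                   G          X          M
  Initial      3.956      2.913      2.518
  Change      0.3314      0.221    -0.3314
  Equil        4.287      3.134      2.187
  solve Keq expr → x = -0.1105; check Q = 0.01352
Then remove 0.4183 M of X.
Step 3:
                   G          X          M
  Initial      4.287      2.716      2.187
  Change      0.1109    0.07395    -0.1109
  Equil        4.398       2.79      2.076
  solve Keq expr → x = -0.03698; check Q = 0.01352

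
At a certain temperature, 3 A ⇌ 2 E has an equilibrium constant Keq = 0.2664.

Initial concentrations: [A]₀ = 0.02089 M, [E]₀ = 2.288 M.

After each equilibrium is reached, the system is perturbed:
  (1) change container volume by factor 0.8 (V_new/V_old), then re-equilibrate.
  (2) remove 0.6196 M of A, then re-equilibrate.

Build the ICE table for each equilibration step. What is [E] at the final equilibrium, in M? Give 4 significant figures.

Q₀ = 5.7424e+05 vs Keq = 0.2664 ⇒ Q>K, reverse
Step 1:
                  A         E
  Initial   0.02089     2.288
  Change      1.694    -1.129
  Equil       1.715     1.159
  solve Keq expr → x = -0.5646; check Q = 0.2664
Then change container volume by factor 0.8 (V_new/V_old).
Step 2:
                  A         E
  Initial     2.143     1.449
  Change   -0.09566   0.06377
  Equil       2.048     1.512
  solve Keq expr → x = 0.03189; check Q = 0.2664
Then remove 0.6196 M of A.
Step 3:
                  A         E
  Initial     1.428     1.512
  Change     0.3825    -0.255
  Equil        1.81     1.257
  solve Keq expr → x = -0.1275; check Q = 0.2664

[E]_eq = 1.257 M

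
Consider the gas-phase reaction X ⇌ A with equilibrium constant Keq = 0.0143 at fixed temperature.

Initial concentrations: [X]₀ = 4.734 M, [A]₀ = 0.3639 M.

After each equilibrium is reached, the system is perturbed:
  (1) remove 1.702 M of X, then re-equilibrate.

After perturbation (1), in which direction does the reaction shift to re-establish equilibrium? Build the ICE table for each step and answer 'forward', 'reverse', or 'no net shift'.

Q₀ = 0.07687 vs Keq = 0.0143 ⇒ Q>K, reverse
Step 1:
                   X          A
  init         4.734     0.3639
  Δ            0.292     -0.292
  eq           5.026    0.07187
  solve Keq expr → x = -0.292; check Q = 0.0143
Then remove 1.702 M of X.
Step 2:
                   X          A
  init         3.324    0.07187
  Δ            0.024     -0.024
  eq           3.348    0.04788
  solve Keq expr → x = -0.024; check Q = 0.0143

Direction: reverse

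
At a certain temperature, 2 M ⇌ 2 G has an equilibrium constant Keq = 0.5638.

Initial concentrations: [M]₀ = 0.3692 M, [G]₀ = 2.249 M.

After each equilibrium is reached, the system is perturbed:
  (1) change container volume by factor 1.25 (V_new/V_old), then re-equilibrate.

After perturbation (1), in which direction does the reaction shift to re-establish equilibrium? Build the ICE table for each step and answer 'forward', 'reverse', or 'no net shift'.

Direction: no net shift

Q₀ = 37.11 vs Keq = 0.5638 ⇒ Q>K, reverse
Step 1:
                    M           G
  init         0.3692       2.249
  Δ             1.126      -1.126
  eq            1.495       1.123
  solve Keq expr → x = -0.5631; check Q = 0.5638
Then change container volume by factor 1.25 (V_new/V_old).
Step 2:
                    M           G
  init          1.196      0.8983
  Δ                 0           0
  eq            1.196      0.8983
  solve Keq expr → x = 0; check Q = 0.5638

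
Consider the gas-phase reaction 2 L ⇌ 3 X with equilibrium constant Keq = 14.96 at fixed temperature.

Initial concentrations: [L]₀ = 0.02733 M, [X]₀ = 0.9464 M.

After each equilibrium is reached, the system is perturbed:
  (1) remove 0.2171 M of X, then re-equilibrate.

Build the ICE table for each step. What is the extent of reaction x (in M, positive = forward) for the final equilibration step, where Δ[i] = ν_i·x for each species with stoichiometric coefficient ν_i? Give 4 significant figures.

x = 0.0233 M

Q₀ = 1135 vs Keq = 14.96 ⇒ Q>K, reverse
Step 1:
                   L          X
  I          0.02733     0.9464
  C           0.1374    -0.2061
  E           0.1647     0.7403
  solve Keq expr → x = -0.06868; check Q = 14.96
Then remove 0.2171 M of X.
Step 2:
                   L          X
  I           0.1647     0.5232
  C         -0.04659    0.06989
  E           0.1181     0.5931
  solve Keq expr → x = 0.0233; check Q = 14.96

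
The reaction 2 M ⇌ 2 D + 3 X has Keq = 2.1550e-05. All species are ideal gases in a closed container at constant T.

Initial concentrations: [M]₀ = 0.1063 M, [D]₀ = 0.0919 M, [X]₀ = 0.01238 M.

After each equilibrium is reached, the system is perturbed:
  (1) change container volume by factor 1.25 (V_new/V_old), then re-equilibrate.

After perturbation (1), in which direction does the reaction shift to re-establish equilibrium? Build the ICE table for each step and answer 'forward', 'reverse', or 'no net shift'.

Q₀ = 1.4182e-06 vs Keq = 2.1550e-05 ⇒ Q<K, forward
Step 1:
                    M           D           X
  Initial      0.1063      0.0919     0.01238
  Change    -0.009688    0.009688     0.01453
  Equil       0.09661      0.1016     0.02691
  solve Keq expr → x = 0.004844; check Q = 2.1550e-05
Then change container volume by factor 1.25 (V_new/V_old).
Step 2:
                    M           D           X
  Initial     0.07729     0.08127     0.02153
  Change     -0.00277     0.00277    0.004155
  Equil       0.07452     0.08404     0.02568
  solve Keq expr → x = 0.001385; check Q = 2.1550e-05

Direction: forward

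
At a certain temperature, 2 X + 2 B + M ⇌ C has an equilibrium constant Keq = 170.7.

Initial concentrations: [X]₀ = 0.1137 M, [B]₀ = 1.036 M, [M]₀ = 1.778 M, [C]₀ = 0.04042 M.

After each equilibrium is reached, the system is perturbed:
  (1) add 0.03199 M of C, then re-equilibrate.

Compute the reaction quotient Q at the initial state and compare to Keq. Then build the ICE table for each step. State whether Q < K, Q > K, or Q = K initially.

Q₀ = 1.638; Q < K (proceeds forward)

Q₀ = 1.638 vs Keq = 170.7 ⇒ Q<K, forward
Step 1:
                   X          B          M          C
  init        0.1137      1.036      1.778    0.04042
  Δ         -0.09534   -0.09534   -0.04767    0.04767
  eq         0.01836     0.9407       1.73    0.08809
  solve Keq expr → x = 0.04767; check Q = 170.7
Then add 0.03199 M of C.
Step 2:
                   X          B          M          C
  init       0.01836     0.9407       1.73     0.1201
  Δ         0.002874   0.002874   0.001437  -0.001437
  eq         0.02123     0.9435      1.732     0.1186
  solve Keq expr → x = -0.001437; check Q = 170.7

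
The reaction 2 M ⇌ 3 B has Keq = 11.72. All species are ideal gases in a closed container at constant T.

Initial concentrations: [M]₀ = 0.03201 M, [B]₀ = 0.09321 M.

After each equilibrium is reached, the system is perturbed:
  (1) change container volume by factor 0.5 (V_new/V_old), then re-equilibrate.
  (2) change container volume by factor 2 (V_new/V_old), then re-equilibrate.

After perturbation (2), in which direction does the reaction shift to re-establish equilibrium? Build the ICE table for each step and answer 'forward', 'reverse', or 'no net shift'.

Q₀ = 0.7903 vs Keq = 11.72 ⇒ Q<K, forward
Step 1:
                  M         B
  I         0.03201   0.09321
  C        -0.01949   0.02924
  E         0.01252    0.1225
  solve Keq expr → x = 0.009747; check Q = 11.72
Then change container volume by factor 0.5 (V_new/V_old).
Step 2:
                  M         B
  I         0.02503    0.2449
  C        0.007847  -0.01177
  E         0.03288    0.2331
  solve Keq expr → x = -0.003924; check Q = 11.72
Then change container volume by factor 2 (V_new/V_old).
Step 3:
                  M         B
  I         0.01644    0.1166
  C       -0.003924  0.005886
  E         0.01252    0.1225
  solve Keq expr → x = 0.001962; check Q = 11.72

Direction: forward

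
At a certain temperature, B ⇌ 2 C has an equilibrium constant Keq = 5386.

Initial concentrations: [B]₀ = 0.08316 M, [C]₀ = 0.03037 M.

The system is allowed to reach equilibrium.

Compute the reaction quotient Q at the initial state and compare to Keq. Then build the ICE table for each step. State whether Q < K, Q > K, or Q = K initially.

Q₀ = 0.01109 vs Keq = 5386 ⇒ Q<K, forward
Step 1:
                  B         C
  Initial   0.08316   0.03037
  Change   -0.08315    0.1663
  Equil   7.1818e-06    0.1967
  solve Keq expr → x = 0.08315; check Q = 5386

Q₀ = 0.01109; Q < K (proceeds forward)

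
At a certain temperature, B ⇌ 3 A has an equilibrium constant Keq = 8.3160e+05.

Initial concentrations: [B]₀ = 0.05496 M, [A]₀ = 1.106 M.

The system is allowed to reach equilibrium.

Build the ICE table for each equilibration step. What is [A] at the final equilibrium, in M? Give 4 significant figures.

[A]_eq = 1.271 M

Q₀ = 24.62 vs Keq = 8.3160e+05 ⇒ Q<K, forward
Step 1:
                  B         A
  I         0.05496     1.106
  C        -0.05496    0.1649
  E       2.4683e-06     1.271
  solve Keq expr → x = 0.05496; check Q = 8.3160e+05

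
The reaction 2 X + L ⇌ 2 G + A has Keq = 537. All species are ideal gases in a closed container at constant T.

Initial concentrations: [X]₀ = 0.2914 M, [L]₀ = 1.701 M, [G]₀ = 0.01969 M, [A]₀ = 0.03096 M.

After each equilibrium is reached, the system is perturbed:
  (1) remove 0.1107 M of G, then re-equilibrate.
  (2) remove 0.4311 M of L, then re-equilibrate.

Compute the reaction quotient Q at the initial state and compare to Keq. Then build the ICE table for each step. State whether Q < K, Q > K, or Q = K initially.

Q₀ = 8.3102e-05 vs Keq = 537 ⇒ Q<K, forward
Step 1:
                  X         L         G         A
  I          0.2914     1.701   0.01969   0.03096
  C          -0.287   -0.1435     0.287    0.1435
  E        0.004429     1.558    0.3067    0.1744
  solve Keq expr → x = 0.1435; check Q = 537
Then remove 0.1107 M of G.
Step 2:
                  X         L         G         A
  I        0.004429     1.558     0.196    0.1744
  C       -0.001569 -7.8447e-04  0.001569 7.8447e-04
  E         0.00286     1.557    0.1975    0.1752
  solve Keq expr → x = 7.8447e-04; check Q = 537
Then remove 0.4311 M of L.
Step 3:
                  X         L         G         A
  I         0.00286     1.126    0.1975    0.1752
  C       4.9224e-04 2.4612e-04 -4.9224e-04 -2.4612e-04
  E        0.003352     1.126     0.197     0.175
  solve Keq expr → x = -2.4612e-04; check Q = 537

Q₀ = 8.3102e-05; Q < K (proceeds forward)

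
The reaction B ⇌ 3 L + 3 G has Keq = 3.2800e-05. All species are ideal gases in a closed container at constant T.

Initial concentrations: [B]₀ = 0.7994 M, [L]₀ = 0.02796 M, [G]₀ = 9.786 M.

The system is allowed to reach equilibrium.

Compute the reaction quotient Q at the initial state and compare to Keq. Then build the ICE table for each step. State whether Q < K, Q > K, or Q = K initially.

Q₀ = 0.02562 vs Keq = 3.2800e-05 ⇒ Q>K, reverse
Step 1:
                  B         L         G
  I          0.7994   0.02796     9.786
  C        0.008302  -0.02491  -0.02491
  E          0.8077  0.003054     9.761
  solve Keq expr → x = -0.008302; check Q = 3.2800e-05

Q₀ = 0.02562; Q > K (proceeds reverse)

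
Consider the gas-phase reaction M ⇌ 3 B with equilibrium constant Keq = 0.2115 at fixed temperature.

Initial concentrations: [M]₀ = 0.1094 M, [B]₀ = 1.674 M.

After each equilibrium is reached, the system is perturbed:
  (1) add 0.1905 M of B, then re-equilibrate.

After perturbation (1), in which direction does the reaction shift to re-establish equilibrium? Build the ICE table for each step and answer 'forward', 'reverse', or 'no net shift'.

Q₀ = 42.88 vs Keq = 0.2115 ⇒ Q>K, reverse
Step 1:
                    M           B
  init         0.1094       1.674
  Δ            0.3994      -1.198
  eq           0.5088      0.4757
  solve Keq expr → x = -0.3994; check Q = 0.2115
Then add 0.1905 M of B.
Step 2:
                    M           B
  init         0.5088      0.6662
  Δ           0.05772     -0.1732
  eq           0.5666       0.493
  solve Keq expr → x = -0.05772; check Q = 0.2115

Direction: reverse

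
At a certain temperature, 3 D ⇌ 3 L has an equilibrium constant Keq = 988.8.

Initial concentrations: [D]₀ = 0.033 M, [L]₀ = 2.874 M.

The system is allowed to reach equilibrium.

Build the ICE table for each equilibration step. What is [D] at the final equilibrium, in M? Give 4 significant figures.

Q₀ = 6.6057e+05 vs Keq = 988.8 ⇒ Q>K, reverse
Step 1:
                  D         L
  init        0.033     2.874
  Δ          0.2322   -0.2322
  eq         0.2652     2.642
  solve Keq expr → x = -0.07739; check Q = 988.8

[D]_eq = 0.2652 M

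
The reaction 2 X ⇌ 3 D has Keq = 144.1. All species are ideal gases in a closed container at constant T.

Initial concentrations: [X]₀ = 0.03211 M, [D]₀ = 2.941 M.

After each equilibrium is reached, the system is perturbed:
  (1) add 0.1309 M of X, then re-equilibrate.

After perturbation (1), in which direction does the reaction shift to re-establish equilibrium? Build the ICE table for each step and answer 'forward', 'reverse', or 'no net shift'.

Direction: forward

Q₀ = 2.4672e+04 vs Keq = 144.1 ⇒ Q>K, reverse
Step 1:
                    X           D
  I           0.03211       2.941
  C            0.2965     -0.4447
  E            0.3286       2.496
  solve Keq expr → x = -0.1482; check Q = 144.1
Then add 0.1309 M of X.
Step 2:
                    X           D
  I            0.4595       2.496
  C           -0.1006       0.151
  E            0.3588       2.647
  solve Keq expr → x = 0.05032; check Q = 144.1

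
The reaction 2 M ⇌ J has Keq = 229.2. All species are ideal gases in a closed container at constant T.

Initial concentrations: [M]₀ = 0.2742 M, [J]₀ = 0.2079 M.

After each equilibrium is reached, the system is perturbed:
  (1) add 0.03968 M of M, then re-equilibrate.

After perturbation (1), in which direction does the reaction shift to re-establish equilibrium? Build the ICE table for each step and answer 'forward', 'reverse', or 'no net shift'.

Direction: forward

Q₀ = 2.765 vs Keq = 229.2 ⇒ Q<K, forward
Step 1:
                   M          J
  Initial     0.2742     0.2079
  Change     -0.2365     0.1182
  Equil      0.03772     0.3261
  solve Keq expr → x = 0.1182; check Q = 229.2
Then add 0.03968 M of M.
Step 2:
                   M          J
  Initial     0.0774     0.3261
  Change    -0.03858    0.01929
  Equil      0.03882     0.3454
  solve Keq expr → x = 0.01929; check Q = 229.2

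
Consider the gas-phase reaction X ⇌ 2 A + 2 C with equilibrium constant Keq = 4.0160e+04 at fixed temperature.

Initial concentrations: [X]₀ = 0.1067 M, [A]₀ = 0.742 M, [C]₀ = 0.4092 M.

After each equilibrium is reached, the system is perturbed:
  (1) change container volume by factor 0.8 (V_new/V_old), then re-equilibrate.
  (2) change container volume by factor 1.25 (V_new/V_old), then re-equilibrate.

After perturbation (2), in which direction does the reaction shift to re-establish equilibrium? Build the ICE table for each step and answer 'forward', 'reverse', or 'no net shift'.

Direction: forward

Q₀ = 0.864 vs Keq = 4.0160e+04 ⇒ Q<K, forward
Step 1:
                    X           A           C
  I            0.1067       0.742      0.4092
  C           -0.1067      0.2134      0.2134
  E        8.8096e-06      0.9554      0.6226
  solve Keq expr → x = 0.1067; check Q = 4.0160e+04
Then change container volume by factor 0.8 (V_new/V_old).
Step 2:
                    X           A           C
  I        1.1012e-05       1.194      0.7782
  C        1.0494e-05 -2.0988e-05 -2.0988e-05
  E        2.1506e-05       1.194      0.7782
  solve Keq expr → x = -1.0494e-05; check Q = 4.0160e+04
Then change container volume by factor 1.25 (V_new/V_old).
Step 3:
                    X           A           C
  I        1.7205e-05      0.9554      0.6226
  C       -8.3951e-06  1.6790e-05  1.6790e-05
  E        8.8096e-06      0.9554      0.6226
  solve Keq expr → x = 8.3951e-06; check Q = 4.0160e+04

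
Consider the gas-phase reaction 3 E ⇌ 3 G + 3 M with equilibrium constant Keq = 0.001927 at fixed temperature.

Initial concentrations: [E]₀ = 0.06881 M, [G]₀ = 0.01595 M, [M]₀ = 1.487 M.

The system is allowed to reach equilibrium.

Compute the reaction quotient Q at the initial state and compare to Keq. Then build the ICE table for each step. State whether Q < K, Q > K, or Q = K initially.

Q₀ = 0.04095 vs Keq = 0.001927 ⇒ Q>K, reverse
Step 1:
                    E           G           M
  I           0.06881     0.01595       1.487
  C          0.009366   -0.009366   -0.009366
  E           0.07818    0.006584       1.478
  solve Keq expr → x = -0.003122; check Q = 0.001927

Q₀ = 0.04095; Q > K (proceeds reverse)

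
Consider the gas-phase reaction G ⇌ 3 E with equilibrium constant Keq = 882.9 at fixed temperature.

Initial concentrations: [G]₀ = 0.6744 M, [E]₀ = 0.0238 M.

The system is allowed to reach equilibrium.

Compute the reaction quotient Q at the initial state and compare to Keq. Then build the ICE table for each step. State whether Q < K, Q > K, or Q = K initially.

Q₀ = 1.9990e-05 vs Keq = 882.9 ⇒ Q<K, forward
Step 1:
                    G           E
  I            0.6744      0.0238
  C           -0.6651       1.995
  E          0.009322       2.019
  solve Keq expr → x = 0.6651; check Q = 882.9

Q₀ = 1.9990e-05; Q < K (proceeds forward)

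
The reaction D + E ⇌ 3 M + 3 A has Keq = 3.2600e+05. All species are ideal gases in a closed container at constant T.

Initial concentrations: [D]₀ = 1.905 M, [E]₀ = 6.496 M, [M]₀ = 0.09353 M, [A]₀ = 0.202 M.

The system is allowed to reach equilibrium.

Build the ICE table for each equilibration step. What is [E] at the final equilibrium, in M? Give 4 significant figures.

Q₀ = 5.4496e-07 vs Keq = 3.2600e+05 ⇒ Q<K, forward
Step 1:
                  D         E         M         A
  I           1.905     6.496   0.09353     0.202
  C           -1.88     -1.88      5.64      5.64
  E         0.02497     4.616     5.734     5.842
  solve Keq expr → x = 1.88; check Q = 3.2600e+05

[E]_eq = 4.616 M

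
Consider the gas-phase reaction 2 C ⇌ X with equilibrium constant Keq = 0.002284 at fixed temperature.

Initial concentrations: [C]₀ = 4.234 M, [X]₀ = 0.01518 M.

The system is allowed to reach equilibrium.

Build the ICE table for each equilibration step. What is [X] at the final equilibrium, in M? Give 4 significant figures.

Q₀ = 8.4678e-04 vs Keq = 0.002284 ⇒ Q<K, forward
Step 1:
                    C           X
  init          4.234     0.01518
  Δ          -0.04962     0.02481
  eq            4.184     0.03999
  solve Keq expr → x = 0.02481; check Q = 0.002284

[X]_eq = 0.03999 M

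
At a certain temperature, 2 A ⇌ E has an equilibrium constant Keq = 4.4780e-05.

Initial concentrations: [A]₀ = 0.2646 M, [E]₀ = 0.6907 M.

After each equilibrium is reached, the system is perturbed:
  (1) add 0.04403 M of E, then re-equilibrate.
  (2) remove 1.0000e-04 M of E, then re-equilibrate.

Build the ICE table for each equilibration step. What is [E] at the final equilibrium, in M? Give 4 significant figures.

Q₀ = 9.865 vs Keq = 4.4780e-05 ⇒ Q>K, reverse
Step 1:
                   A          E
  I           0.2646     0.6907
  C            1.381    -0.6906
  E            1.646 1.2129e-04
  solve Keq expr → x = -0.6906; check Q = 4.4780e-05
Then add 0.04403 M of E.
Step 2:
                   A          E
  I            1.646    0.04415
  C          0.08803   -0.04402
  E            1.734 1.3461e-04
  solve Keq expr → x = -0.04402; check Q = 4.4780e-05
Then remove 1.0000e-04 M of E.
Step 3:
                   A          E
  I            1.734 3.4610e-05
  C       -1.9994e-04 9.9969e-05
  E            1.734 1.3458e-04
  solve Keq expr → x = 9.9969e-05; check Q = 4.4780e-05

[E]_eq = 1.3458e-04 M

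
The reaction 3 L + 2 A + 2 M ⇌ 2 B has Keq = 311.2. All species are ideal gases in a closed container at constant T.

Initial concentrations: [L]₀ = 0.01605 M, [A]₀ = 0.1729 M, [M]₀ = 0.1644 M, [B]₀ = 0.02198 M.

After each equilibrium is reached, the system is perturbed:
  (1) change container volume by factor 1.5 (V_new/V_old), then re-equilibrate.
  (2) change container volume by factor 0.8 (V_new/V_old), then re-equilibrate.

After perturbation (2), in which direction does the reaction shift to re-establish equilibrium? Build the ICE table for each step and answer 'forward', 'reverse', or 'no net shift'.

Q₀ = 1.4462e+05 vs Keq = 311.2 ⇒ Q>K, reverse
Step 1:
                   L          A          M          B
  init       0.01605     0.1729     0.1644    0.02198
  Δ          0.02531    0.01687    0.01687   -0.01687
  eq         0.04136     0.1898     0.1813   0.005105
  solve Keq expr → x = -0.008437; check Q = 311.2
Then change container volume by factor 1.5 (V_new/V_old).
Step 2:
                   L          A          M          B
  init       0.02757     0.1265     0.1208   0.003403
  Δ         0.002887   0.001924   0.001924  -0.001924
  eq         0.03046     0.1284     0.1228   0.001479
  solve Keq expr → x = -9.6221e-04; check Q = 311.2
Then change container volume by factor 0.8 (V_new/V_old).
Step 3:
                   L          A          M          B
  init       0.03808     0.1606     0.1535   0.001849
  Δ        -0.001688  -0.001125  -0.001125   0.001125
  eq         0.03639     0.1594     0.1523   0.002974
  solve Keq expr → x = 5.6269e-04; check Q = 311.2

Direction: forward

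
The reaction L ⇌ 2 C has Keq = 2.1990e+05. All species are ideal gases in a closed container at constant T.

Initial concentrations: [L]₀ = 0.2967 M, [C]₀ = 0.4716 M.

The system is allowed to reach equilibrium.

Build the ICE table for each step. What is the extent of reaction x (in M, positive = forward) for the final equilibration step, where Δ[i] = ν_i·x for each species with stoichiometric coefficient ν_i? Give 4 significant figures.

x = 0.2967 M

Q₀ = 0.7496 vs Keq = 2.1990e+05 ⇒ Q<K, forward
Step 1:
                  L         C
  I          0.2967    0.4716
  C         -0.2967    0.5934
  E       5.1578e-06     1.065
  solve Keq expr → x = 0.2967; check Q = 2.1990e+05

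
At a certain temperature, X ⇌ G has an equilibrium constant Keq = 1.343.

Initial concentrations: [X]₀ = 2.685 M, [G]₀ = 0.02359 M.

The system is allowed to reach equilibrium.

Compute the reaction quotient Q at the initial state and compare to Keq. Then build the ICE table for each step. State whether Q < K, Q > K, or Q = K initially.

Q₀ = 0.008786 vs Keq = 1.343 ⇒ Q<K, forward
Step 1:
                  X         G
  Initial     2.685   0.02359
  Change     -1.529     1.529
  Equil       1.156     1.553
  solve Keq expr → x = 1.529; check Q = 1.343

Q₀ = 0.008786; Q < K (proceeds forward)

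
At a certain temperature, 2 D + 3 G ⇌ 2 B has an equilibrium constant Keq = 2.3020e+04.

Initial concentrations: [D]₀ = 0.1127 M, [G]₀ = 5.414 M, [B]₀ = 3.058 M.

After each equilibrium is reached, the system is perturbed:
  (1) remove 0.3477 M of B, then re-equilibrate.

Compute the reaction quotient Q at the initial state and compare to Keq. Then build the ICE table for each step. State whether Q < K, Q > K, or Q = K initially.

Q₀ = 4.64; Q < K (proceeds forward)

Q₀ = 4.64 vs Keq = 2.3020e+04 ⇒ Q<K, forward
Step 1:
                    D           G           B
  Initial      0.1127       5.414       3.058
  Change       -0.111     -0.1664       0.111
  Equil      0.001738       5.248       3.169
  solve Keq expr → x = 0.05548; check Q = 2.3020e+04
Then remove 0.3477 M of B.
Step 2:
                    D           G           B
  Initial    0.001738       5.248       2.821
  Change  -1.9041e-04 -2.8562e-04  1.9041e-04
  Equil      0.001547       5.247       2.821
  solve Keq expr → x = 9.5205e-05; check Q = 2.3020e+04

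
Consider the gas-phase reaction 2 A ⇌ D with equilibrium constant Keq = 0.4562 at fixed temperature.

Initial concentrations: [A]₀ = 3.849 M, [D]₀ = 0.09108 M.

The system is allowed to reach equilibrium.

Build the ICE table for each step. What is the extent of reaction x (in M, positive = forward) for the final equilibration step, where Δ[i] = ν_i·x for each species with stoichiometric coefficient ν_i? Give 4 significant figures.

x = 1.112 M

Q₀ = 0.006148 vs Keq = 0.4562 ⇒ Q<K, forward
Step 1:
                   A          D
  I            3.849    0.09108
  C           -2.225      1.112
  E            1.624      1.203
  solve Keq expr → x = 1.112; check Q = 0.4562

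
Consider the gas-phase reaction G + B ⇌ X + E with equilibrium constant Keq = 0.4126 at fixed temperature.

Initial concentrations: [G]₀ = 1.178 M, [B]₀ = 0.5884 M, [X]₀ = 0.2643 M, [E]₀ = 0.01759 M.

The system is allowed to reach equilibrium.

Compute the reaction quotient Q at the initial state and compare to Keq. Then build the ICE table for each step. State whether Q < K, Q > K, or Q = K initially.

Q₀ = 0.006707; Q < K (proceeds forward)

Q₀ = 0.006707 vs Keq = 0.4126 ⇒ Q<K, forward
Step 1:
                  G         B         X         E
  I           1.178    0.5884    0.2643   0.01759
  C         -0.2438   -0.2438    0.2438    0.2438
  E          0.9342    0.3446    0.5081    0.2614
  solve Keq expr → x = 0.2438; check Q = 0.4126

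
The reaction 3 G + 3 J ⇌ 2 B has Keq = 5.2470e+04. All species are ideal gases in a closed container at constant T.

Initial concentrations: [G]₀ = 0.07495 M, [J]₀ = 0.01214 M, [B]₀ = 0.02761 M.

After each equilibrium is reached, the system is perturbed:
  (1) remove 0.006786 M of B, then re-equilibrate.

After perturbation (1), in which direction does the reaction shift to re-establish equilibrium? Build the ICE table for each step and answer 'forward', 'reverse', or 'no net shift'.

Direction: forward

Q₀ = 1.0120e+06 vs Keq = 5.2470e+04 ⇒ Q>K, reverse
Step 1:
                    G           J           B
  init        0.07495     0.01214     0.02761
  Δ           0.01098     0.01098   -0.007322
  eq          0.08593     0.02312     0.02029
  solve Keq expr → x = -0.003661; check Q = 5.2470e+04
Then remove 0.006786 M of B.
Step 2:
                    G           J           B
  init        0.08593     0.02312      0.0135
  Δ         -0.003054   -0.003054    0.002036
  eq          0.08288     0.02007     0.01554
  solve Keq expr → x = 0.001018; check Q = 5.2470e+04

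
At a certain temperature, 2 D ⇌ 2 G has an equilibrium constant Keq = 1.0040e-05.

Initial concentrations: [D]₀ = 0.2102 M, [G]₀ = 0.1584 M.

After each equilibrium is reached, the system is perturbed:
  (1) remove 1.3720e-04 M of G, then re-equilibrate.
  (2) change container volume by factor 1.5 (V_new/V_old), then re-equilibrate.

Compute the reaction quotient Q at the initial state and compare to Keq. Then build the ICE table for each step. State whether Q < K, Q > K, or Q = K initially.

Q₀ = 0.5679 vs Keq = 1.0040e-05 ⇒ Q>K, reverse
Step 1:
                  D         G
  Initial    0.2102    0.1584
  Change     0.1572   -0.1572
  Equil      0.3674  0.001164
  solve Keq expr → x = -0.07862; check Q = 1.0040e-05
Then remove 1.3720e-04 M of G.
Step 2:
                  D         G
  Initial    0.3674  0.001027
  Change  -1.3677e-04 1.3677e-04
  Equil      0.3673  0.001164
  solve Keq expr → x = 6.8383e-05; check Q = 1.0040e-05
Then change container volume by factor 1.5 (V_new/V_old).
Step 3:
                  D         G
  Initial    0.2449 7.7588e-04
  Change          0         0
  Equil      0.2449 7.7588e-04
  solve Keq expr → x = 0; check Q = 1.0040e-05

Q₀ = 0.5679; Q > K (proceeds reverse)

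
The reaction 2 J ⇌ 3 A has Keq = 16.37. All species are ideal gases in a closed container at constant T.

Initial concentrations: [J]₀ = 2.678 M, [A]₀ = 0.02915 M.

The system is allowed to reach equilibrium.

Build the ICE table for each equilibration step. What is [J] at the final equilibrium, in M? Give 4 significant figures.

[J]_eq = 1.002 M

Q₀ = 3.4538e-06 vs Keq = 16.37 ⇒ Q<K, forward
Step 1:
                  J         A
  I           2.678   0.02915
  C          -1.676     2.514
  E           1.002     2.543
  solve Keq expr → x = 0.8379; check Q = 16.37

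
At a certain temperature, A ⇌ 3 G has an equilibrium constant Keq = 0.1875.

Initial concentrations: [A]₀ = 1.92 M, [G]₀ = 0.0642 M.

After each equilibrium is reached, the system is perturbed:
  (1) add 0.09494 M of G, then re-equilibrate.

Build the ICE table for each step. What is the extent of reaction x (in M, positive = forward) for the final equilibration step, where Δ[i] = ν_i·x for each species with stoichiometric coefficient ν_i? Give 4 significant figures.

x = -0.03031 M

Q₀ = 1.3782e-04 vs Keq = 0.1875 ⇒ Q<K, forward
Step 1:
                   A          G
  I             1.92     0.0642
  C          -0.2069     0.6207
  E            1.713     0.6849
  solve Keq expr → x = 0.2069; check Q = 0.1875
Then add 0.09494 M of G.
Step 2:
                   A          G
  I            1.713     0.7798
  C          0.03031   -0.09092
  E            1.743     0.6889
  solve Keq expr → x = -0.03031; check Q = 0.1875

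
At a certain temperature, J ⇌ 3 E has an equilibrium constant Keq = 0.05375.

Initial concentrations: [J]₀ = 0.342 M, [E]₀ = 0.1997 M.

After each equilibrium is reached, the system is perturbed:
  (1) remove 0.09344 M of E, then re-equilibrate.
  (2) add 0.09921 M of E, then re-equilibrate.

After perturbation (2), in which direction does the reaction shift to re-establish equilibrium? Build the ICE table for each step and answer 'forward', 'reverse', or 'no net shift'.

Q₀ = 0.02329 vs Keq = 0.05375 ⇒ Q<K, forward
Step 1:
                   J          E
  Initial      0.342     0.1997
  Change    -0.01968    0.05905
  Equil       0.3223     0.2588
  solve Keq expr → x = 0.01968; check Q = 0.05375
Then remove 0.09344 M of E.
Step 2:
                   J          E
  Initial     0.3223     0.1653
  Change    -0.02852    0.08557
  Equil       0.2938     0.2509
  solve Keq expr → x = 0.02852; check Q = 0.05375
Then add 0.09921 M of E.
Step 3:
                   J          E
  Initial     0.2938     0.3501
  Change     0.03029   -0.09087
  Equil       0.3241     0.2592
  solve Keq expr → x = -0.03029; check Q = 0.05375

Direction: reverse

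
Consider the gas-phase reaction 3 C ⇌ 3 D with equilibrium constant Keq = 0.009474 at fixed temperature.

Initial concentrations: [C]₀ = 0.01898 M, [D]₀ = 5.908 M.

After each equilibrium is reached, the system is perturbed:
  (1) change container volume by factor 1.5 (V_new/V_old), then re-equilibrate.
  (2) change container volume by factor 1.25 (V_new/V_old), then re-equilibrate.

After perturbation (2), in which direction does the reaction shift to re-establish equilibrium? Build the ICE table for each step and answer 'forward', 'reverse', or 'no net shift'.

Q₀ = 3.0160e+07 vs Keq = 0.009474 ⇒ Q>K, reverse
Step 1:
                   C          D
  Initial    0.01898      5.908
  Change       4.873     -4.873
  Equil        4.892      1.035
  solve Keq expr → x = -1.624; check Q = 0.009474
Then change container volume by factor 1.5 (V_new/V_old).
Step 2:
                   C          D
  Initial      3.261     0.6901
  Change           0          0
  Equil        3.261     0.6901
  solve Keq expr → x = 0; check Q = 0.009474
Then change container volume by factor 1.25 (V_new/V_old).
Step 3:
                   C          D
  Initial      2.609     0.5521
  Change           0          0
  Equil        2.609     0.5521
  solve Keq expr → x = 0; check Q = 0.009474

Direction: no net shift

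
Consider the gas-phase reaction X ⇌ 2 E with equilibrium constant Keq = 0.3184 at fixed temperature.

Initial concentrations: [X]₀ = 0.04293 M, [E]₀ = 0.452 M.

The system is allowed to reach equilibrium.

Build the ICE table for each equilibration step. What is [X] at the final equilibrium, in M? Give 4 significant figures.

Q₀ = 4.759 vs Keq = 0.3184 ⇒ Q>K, reverse
Step 1:
                   X          E
  init       0.04293      0.452
  Δ           0.1142    -0.2283
  eq          0.1571     0.2237
  solve Keq expr → x = -0.1142; check Q = 0.3184

[X]_eq = 0.1571 M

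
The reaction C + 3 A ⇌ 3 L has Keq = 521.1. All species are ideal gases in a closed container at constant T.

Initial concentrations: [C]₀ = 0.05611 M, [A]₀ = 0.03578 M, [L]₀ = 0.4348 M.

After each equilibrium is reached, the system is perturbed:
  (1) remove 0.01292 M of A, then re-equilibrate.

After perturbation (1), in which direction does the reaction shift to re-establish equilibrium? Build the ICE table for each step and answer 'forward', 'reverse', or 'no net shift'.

Direction: reverse

Q₀ = 3.1982e+04 vs Keq = 521.1 ⇒ Q>K, reverse
Step 1:
                  C         A         L
  init      0.05611   0.03578    0.4348
  Δ         0.02326   0.06977  -0.06977
  eq        0.07937    0.1056     0.365
  solve Keq expr → x = -0.02326; check Q = 521.1
Then remove 0.01292 M of A.
Step 2:
                  C         A         L
  init      0.07937   0.09263     0.365
  Δ        0.003012  0.009037 -0.009037
  eq        0.08238    0.1017     0.356
  solve Keq expr → x = -0.003012; check Q = 521.1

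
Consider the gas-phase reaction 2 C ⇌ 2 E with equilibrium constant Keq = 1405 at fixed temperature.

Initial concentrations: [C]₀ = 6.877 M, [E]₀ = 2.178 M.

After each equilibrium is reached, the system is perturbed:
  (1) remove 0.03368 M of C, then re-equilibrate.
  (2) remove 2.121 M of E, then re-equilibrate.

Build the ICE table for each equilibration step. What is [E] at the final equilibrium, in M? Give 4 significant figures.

Q₀ = 0.1003 vs Keq = 1405 ⇒ Q<K, forward
Step 1:
                  C         E
  init        6.877     2.178
  Δ          -6.642     6.642
  eq         0.2353      8.82
  solve Keq expr → x = 3.321; check Q = 1405
Then remove 0.03368 M of C.
Step 2:
                  C         E
  init       0.2016      8.82
  Δ          0.0328   -0.0328
  eq         0.2344     8.787
  solve Keq expr → x = -0.0164; check Q = 1405
Then remove 2.121 M of E.
Step 3:
                  C         E
  init       0.2344     6.666
  Δ        -0.05511   0.05511
  eq         0.1793     6.721
  solve Keq expr → x = 0.02756; check Q = 1405

[E]_eq = 6.721 M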